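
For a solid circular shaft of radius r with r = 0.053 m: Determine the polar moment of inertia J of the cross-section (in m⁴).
Model: a solid circular shaft of radius r, so J = (π·r^4) / 2.
Substitute:
  J = (π × 0.053^4) / 2
  J = 1.239 × 10⁻⁵ m⁴
Final answer: J = 1.239 × 10⁻⁵ m⁴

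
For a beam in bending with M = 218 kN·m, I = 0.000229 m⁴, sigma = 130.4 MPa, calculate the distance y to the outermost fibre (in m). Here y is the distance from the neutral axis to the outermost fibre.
Model: a beam in bending, so sigma = (M·y) / I.
Solve for y: y = (sigma·I) / M.
Convert to SI units:
  M = 218 kN·m = 218000 N·m
  sigma = 130.4 MPa = 1.304 × 10⁸ Pa
Substitute:
  y = ((1.304 × 10⁸) × 0.000229) / 218000
  y = 0.137 m
Final answer: y = 0.137 m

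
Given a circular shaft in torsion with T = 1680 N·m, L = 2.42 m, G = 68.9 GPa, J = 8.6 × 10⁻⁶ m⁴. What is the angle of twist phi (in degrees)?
Model: a circular shaft in torsion, so phi = (T·L) / (G·J).
Convert to SI units:
  G = 68.9 GPa = 6.89 × 10¹⁰ Pa
Substitute:
  phi = (1680 × 2.42) / ((6.89 × 10¹⁰) × (8.6 × 10⁻⁶))
  phi = 0.006861 rad
Convert to degrees: phi = 0.006861 × 180/π = 0.3931°
Final answer: phi = 0.3931°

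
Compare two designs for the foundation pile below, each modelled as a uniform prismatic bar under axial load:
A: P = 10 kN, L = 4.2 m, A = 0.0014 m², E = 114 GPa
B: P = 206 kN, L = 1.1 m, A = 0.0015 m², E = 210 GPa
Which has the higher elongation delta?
Model: a uniform prismatic bar under axial load, so delta = (P·L) / (A·E) (SI units).
  A: delta = (10000 × 4.2) / (0.0014 × (1.14 × 10¹¹)) = 0.0002632 m = 0.2632 mm
  B: delta = (206000 × 1.1) / (0.0015 × (2.1 × 10¹¹)) = 0.0007194 m = 0.7194 mm
0.7194 mm > 0.2632 mm, so B is larger.
Final answer: B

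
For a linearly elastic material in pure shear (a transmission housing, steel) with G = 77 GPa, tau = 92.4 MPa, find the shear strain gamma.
Model: a linearly elastic material in pure shear, so tau = G·gamma.
Solve for gamma: gamma = tau / G.
Convert to SI units:
  G = 77 GPa = 7.7 × 10¹⁰ Pa
  tau = 92.4 MPa = 9.24 × 10⁷ Pa
Substitute:
  gamma = (9.24 × 10⁷) / (7.7 × 10¹⁰)
  gamma = 0.0012
Final answer: gamma = 0.0012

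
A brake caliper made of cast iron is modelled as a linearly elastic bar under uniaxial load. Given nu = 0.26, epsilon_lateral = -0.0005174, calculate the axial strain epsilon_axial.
Model: a linearly elastic bar under uniaxial load, so epsilon_lateral = -nu·epsilon_axial.
Solve for epsilon_axial: epsilon_axial = -epsilon_lateral / nu.
Substitute:
  epsilon_axial = -(-0.0005174) / 0.26
  epsilon_axial = 0.00199
Final answer: epsilon_axial = 0.00199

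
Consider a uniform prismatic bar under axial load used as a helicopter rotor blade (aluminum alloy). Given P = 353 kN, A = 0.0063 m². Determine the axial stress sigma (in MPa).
Model: a uniform prismatic bar under axial load, so sigma = P / A.
Convert to SI units:
  P = 353 kN = 353000 N
Substitute:
  sigma = 353000 / 0.0063
  sigma = 5.603 × 10⁷ Pa
Convert: sigma = 5.603 × 10⁷ Pa = 56.03 MPa
Final answer: sigma = 56.03 MPa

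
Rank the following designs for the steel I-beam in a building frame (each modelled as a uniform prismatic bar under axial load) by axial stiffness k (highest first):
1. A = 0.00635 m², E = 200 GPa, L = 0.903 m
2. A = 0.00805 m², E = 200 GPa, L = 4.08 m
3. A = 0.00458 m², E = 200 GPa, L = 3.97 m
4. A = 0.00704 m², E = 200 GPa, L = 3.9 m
Model: a uniform prismatic bar under axial load, so k = (A·E) / L (SI units).
  Case 1: k = (0.00635 × (2 × 10¹¹)) / 0.903 = 1.406 × 10⁹ N/m = 1406 MN/m
  Case 2: k = (0.00805 × (2 × 10¹¹)) / 4.08 = 3.946 × 10⁸ N/m = 394.6 MN/m
  Case 3: k = (0.00458 × (2 × 10¹¹)) / 3.97 = 2.307 × 10⁸ N/m = 230.7 MN/m
  Case 4: k = (0.00704 × (2 × 10¹¹)) / 3.9 = 3.61 × 10⁸ N/m = 361 MN/m
Ordering: 1406 MN/m (case 1) > 394.6 MN/m (case 2) > 361 MN/m (case 4) > 230.7 MN/m (case 3)
Final answer: 1, 2, 4, 3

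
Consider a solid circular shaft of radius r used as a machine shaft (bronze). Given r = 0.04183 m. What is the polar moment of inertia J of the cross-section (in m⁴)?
Model: a solid circular shaft of radius r, so J = (π·r^4) / 2.
Substitute:
  J = (π × 0.04183^4) / 2
  J = 4.809 × 10⁻⁶ m⁴
Final answer: J = 4.809 × 10⁻⁶ m⁴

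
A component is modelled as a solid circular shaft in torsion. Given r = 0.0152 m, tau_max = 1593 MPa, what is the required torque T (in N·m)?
Model: a solid circular shaft in torsion, so tau_max = (2·T) / (π·r^3).
Solve for T: T = (π·tau_max·r^3) / 2.
Convert to SI units:
  tau_max = 1593 MPa = 1.593 × 10⁹ Pa
Substitute:
  T = (π × (1.593 × 10⁹) × 0.0152^3) / 2
  T = 8788 N·m
Final answer: T = 8788 N·m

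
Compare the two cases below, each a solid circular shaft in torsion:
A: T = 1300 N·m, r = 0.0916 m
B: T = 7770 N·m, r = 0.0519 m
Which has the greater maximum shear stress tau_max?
Model: a solid circular shaft in torsion, so tau_max = (2·T) / (π·r^3) (SI units).
  A: tau_max = (2 × 1300) / (π × 0.0916^3) = 1.077 × 10⁶ Pa = 1.077 MPa
  B: tau_max = (2 × 7770) / (π × 0.0519^3) = 3.538 × 10⁷ Pa = 35.38 MPa
35.38 MPa > 1.077 MPa, so B is larger.
Final answer: B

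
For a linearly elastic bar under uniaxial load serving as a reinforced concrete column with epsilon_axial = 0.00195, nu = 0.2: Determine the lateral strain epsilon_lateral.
Model: a linearly elastic bar under uniaxial load, so epsilon_lateral = -nu·epsilon_axial.
Substitute:
  epsilon_lateral = -(0.2 × 0.00195)
  epsilon_lateral = -0.00039
Final answer: epsilon_lateral = -0.00039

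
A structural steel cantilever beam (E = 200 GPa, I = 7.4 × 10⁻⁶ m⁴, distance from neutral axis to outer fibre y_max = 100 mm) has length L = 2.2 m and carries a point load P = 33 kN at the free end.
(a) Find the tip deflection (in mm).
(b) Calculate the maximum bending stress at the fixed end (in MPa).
(a) Tip deflection of a cantilever with an end point load: δ = P·L^3 / (3·E·I). Convert P = 33 kN = 33000 N, E = 200 GPa = 2 × 10¹¹ Pa.
  δ = (33000 × 2.2^3) / (3 × (2 × 10¹¹) × (7.4 × 10⁻⁶)) = 0.07914 m = 79.14 mm
(b) Maximum bending moment at the fixed end: M = P·L = 33000 × 2.2 = 72600 N·m. Convert y_max = 100 mm = 0.1 m.
  σ = M·y_max / I = (72600 × 0.1) / (7.4 × 10⁻⁶) = 9.811 × 10⁸ Pa = 981.1 MPa
Final answer: (a) δ = 79.14 mm, (b) σ = 981.1 MPa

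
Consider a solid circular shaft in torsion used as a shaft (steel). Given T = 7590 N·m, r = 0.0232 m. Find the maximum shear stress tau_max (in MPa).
Model: a solid circular shaft in torsion, so tau_max = (2·T) / (π·r^3).
Substitute:
  tau_max = (2 × 7590) / (π × 0.0232^3)
  tau_max = 3.87 × 10⁸ Pa
Convert: tau_max = 3.87 × 10⁸ Pa = 387 MPa
Final answer: tau_max = 387 MPa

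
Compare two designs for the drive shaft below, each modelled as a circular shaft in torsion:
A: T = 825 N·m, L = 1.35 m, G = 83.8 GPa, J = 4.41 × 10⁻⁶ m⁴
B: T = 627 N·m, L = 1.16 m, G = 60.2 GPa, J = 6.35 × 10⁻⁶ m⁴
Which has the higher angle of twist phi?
Model: a circular shaft in torsion, so phi = (T·L) / (G·J) (SI units).
  A: phi = (825 × 1.35) / ((8.38 × 10¹⁰) × (4.41 × 10⁻⁶)) = 0.003014 rad = 0.1727°
  B: phi = (627 × 1.16) / ((6.02 × 10¹⁰) × (6.35 × 10⁻⁶)) = 0.001903 rad = 0.109°
0.1727° > 0.109°, so A is larger.
Final answer: A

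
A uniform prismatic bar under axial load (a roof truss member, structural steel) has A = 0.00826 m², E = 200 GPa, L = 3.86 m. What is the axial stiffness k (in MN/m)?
Model: a uniform prismatic bar under axial load, so k = (A·E) / L.
Convert to SI units:
  E = 200 GPa = 2 × 10¹¹ Pa
Substitute:
  k = (0.00826 × (2 × 10¹¹)) / 3.86
  k = 4.28 × 10⁸ N/m
Convert: k = 4.28 × 10⁸ N/m = 428 MN/m
Final answer: k = 428 MN/m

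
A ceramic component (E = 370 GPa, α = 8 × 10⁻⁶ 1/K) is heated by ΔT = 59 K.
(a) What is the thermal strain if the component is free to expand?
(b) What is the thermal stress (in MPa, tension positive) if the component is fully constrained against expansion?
(a) Free thermal strain ε_th = α·ΔT = (8 × 10⁻⁶) × 59 = 0.000472
(b) Fully constrained, the expansion is suppressed, so σ = -E·α·ΔT. Convert E = 370 GPa = 3.7 × 10¹¹ Pa.
  σ = -(3.7 × 10¹¹) × (8 × 10⁻⁶) × 59 = -1.746 × 10⁸ Pa = -174.6 MPa (compressive)
Final answer: (a) ε_th = 0.000472, (b) σ = -174.6 MPa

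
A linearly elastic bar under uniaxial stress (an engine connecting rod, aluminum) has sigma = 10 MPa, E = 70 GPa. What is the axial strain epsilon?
Model: a linearly elastic bar under uniaxial stress, so epsilon = sigma / E.
Convert to SI units:
  sigma = 10 MPa = 1 × 10⁷ Pa
  E = 70 GPa = 7 × 10¹⁰ Pa
Substitute:
  epsilon = (1 × 10⁷) / (7 × 10¹⁰)
  epsilon = 0.0001429
Final answer: epsilon = 0.0001429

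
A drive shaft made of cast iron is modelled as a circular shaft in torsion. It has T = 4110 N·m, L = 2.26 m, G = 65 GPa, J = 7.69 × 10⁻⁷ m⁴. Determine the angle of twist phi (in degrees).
Model: a circular shaft in torsion, so phi = (T·L) / (G·J).
Convert to SI units:
  G = 65 GPa = 6.5 × 10¹⁰ Pa
Substitute:
  phi = (4110 × 2.26) / ((6.5 × 10¹⁰) × (7.69 × 10⁻⁷))
  phi = 0.1858 rad
Convert to degrees: phi = 0.1858 × 180/π = 10.65°
Final answer: phi = 10.65°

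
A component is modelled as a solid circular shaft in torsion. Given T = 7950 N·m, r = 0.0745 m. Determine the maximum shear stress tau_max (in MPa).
Model: a solid circular shaft in torsion, so tau_max = (2·T) / (π·r^3).
Substitute:
  tau_max = (2 × 7950) / (π × 0.0745^3)
  tau_max = 1.224 × 10⁷ Pa
Convert: tau_max = 1.224 × 10⁷ Pa = 12.24 MPa
Final answer: tau_max = 12.24 MPa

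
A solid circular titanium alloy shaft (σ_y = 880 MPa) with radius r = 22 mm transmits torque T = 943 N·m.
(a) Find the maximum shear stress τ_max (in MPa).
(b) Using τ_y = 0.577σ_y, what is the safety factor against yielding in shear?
(a) For a solid circular shaft, τ_max = T·r/J with J = π·r^4/2, i.e. τ_max = 2·T / (π·r^3). Convert r = 22 mm = 0.022 m.
  τ_max = (2 × 943) / (π × 0.022^3) = 5.638 × 10⁷ Pa = 56.38 MPa
(b) τ_y = 0.577 × 880 = 507.76 MPa
  SF = τ_y/τ_max = 507.76 / 56.38 = 9.006
Final answer: (a) τ_max = 56.38 MPa, (b) SF = 9.006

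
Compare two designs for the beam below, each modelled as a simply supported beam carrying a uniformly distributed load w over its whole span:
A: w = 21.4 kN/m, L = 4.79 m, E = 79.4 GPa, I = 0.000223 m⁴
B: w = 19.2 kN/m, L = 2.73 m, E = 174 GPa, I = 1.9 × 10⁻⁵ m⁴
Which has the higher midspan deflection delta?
Model: a simply supported beam carrying a uniformly distributed load w over its whole span, so delta = (5·w·L^4) / (384·E·I) (SI units).
  A: delta = (5 × 21400 × 4.79^4) / (384 × (7.94 × 10¹⁰) × 0.000223) = 0.008285 m = 8.285 mm
  B: delta = (5 × 19200 × 2.73^4) / (384 × (1.74 × 10¹¹) × (1.9 × 10⁻⁵)) = 0.0042 m = 4.2 mm
8.285 mm > 4.2 mm, so A is larger.
Final answer: A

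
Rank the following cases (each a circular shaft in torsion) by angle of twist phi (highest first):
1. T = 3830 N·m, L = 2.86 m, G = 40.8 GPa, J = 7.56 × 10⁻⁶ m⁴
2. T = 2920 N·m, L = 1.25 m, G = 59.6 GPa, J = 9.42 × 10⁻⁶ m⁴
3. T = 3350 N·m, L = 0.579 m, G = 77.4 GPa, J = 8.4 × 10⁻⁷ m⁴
Model: a circular shaft in torsion, so phi = (T·L) / (G·J) (SI units).
  Case 1: phi = (3830 × 2.86) / ((4.08 × 10¹⁰) × (7.56 × 10⁻⁶)) = 0.03551 rad = 2.035°
  Case 2: phi = (2920 × 1.25) / ((5.96 × 10¹⁰) × (9.42 × 10⁻⁶)) = 0.006501 rad = 0.3725°
  Case 3: phi = (3350 × 0.579) / ((7.74 × 10¹⁰) × (8.4 × 10⁻⁷)) = 0.02983 rad = 1.709°
Ordering: 2.035° (case 1) > 1.709° (case 3) > 0.3725° (case 2)
Final answer: 1, 3, 2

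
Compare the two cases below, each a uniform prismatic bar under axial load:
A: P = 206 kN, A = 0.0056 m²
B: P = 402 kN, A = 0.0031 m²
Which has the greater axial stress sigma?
Model: a uniform prismatic bar under axial load, so sigma = P / A (SI units).
  A: sigma = 206000 / 0.0056 = 3.679 × 10⁷ Pa = 36.79 MPa
  B: sigma = 402000 / 0.0031 = 1.297 × 10⁸ Pa = 129.7 MPa
129.7 MPa > 36.79 MPa, so B is larger.
Final answer: B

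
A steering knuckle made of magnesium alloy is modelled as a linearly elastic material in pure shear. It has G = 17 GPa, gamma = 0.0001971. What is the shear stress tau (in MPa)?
Model: a linearly elastic material in pure shear, so tau = G·gamma.
Convert to SI units:
  G = 17 GPa = 1.7 × 10¹⁰ Pa
Substitute:
  tau = (1.7 × 10¹⁰) × 0.0001971
  tau = 3.351 × 10⁶ Pa
Convert: tau = 3.351 × 10⁶ Pa = 3.351 MPa
Final answer: tau = 3.351 MPa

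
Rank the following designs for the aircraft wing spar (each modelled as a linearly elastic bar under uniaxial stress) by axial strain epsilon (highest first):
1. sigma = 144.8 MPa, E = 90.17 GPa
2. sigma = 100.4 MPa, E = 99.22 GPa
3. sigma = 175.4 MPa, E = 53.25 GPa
Model: a linearly elastic bar under uniaxial stress, so epsilon = sigma / E (SI units).
  Case 1: epsilon = (1.448 × 10⁸) / (9.017 × 10¹⁰) = 0.001606
  Case 2: epsilon = (1.004 × 10⁸) / (9.922 × 10¹⁰) = 0.001012
  Case 3: epsilon = (1.754 × 10⁸) / (5.325 × 10¹⁰) = 0.003294
Ordering: 0.003294 (case 3) > 0.001606 (case 1) > 0.001012 (case 2)
Final answer: 3, 1, 2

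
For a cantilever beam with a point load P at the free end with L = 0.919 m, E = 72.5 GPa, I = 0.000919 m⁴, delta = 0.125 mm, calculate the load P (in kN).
Model: a cantilever beam with a point load P at the free end, so delta = (P·L^3) / (3·E·I).
Solve for P: P = (3·delta·E·I) / L^3.
Convert to SI units:
  E = 72.5 GPa = 7.25 × 10¹⁰ Pa
  delta = 0.125 mm = 0.000125 m
Substitute:
  P = (3 × 0.000125 × (7.25 × 10¹⁰) × 0.000919) / 0.919^3
  P = 32190 N
Convert: P = 32190 N = 32.19 kN
Final answer: P = 32.19 kN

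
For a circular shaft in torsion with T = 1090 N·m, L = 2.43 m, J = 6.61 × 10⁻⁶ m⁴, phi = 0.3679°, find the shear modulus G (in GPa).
Model: a circular shaft in torsion, so phi = (T·L) / (G·J).
Solve for G: G = (T·L) / (phi·J).
Convert to SI units:
  phi = 0.3679° = 0.006421 rad
Substitute:
  G = (1090 × 2.43) / (0.006421 × (6.61 × 10⁻⁶))
  G = 6.241 × 10¹⁰ Pa
Convert: G = 6.241 × 10¹⁰ Pa = 62.41 GPa
Final answer: G = 62.41 GPa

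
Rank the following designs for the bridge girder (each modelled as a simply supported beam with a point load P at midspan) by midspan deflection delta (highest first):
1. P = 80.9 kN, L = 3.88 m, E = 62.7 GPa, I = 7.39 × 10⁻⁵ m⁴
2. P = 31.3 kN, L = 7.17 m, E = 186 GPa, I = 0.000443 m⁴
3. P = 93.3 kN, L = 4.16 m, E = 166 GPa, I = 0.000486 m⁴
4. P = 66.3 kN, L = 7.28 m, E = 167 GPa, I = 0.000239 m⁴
Model: a simply supported beam with a point load P at midspan, so delta = (P·L^3) / (48·E·I) (SI units).
  Case 1: delta = (80900 × 3.88^3) / (48 × (6.27 × 10¹⁰) × (7.39 × 10⁻⁵)) = 0.02125 m = 21.25 mm
  Case 2: delta = (31300 × 7.17^3) / (48 × (1.86 × 10¹¹) × 0.000443) = 0.002917 m = 2.917 mm
  Case 3: delta = (93300 × 4.16^3) / (48 × (1.66 × 10¹¹) × 0.000486) = 0.001735 m = 1.735 mm
  Case 4: delta = (66300 × 7.28^3) / (48 × (1.67 × 10¹¹) × 0.000239) = 0.01335 m = 13.35 mm
Ordering: 21.25 mm (case 1) > 13.35 mm (case 4) > 2.917 mm (case 2) > 1.735 mm (case 3)
Final answer: 1, 4, 2, 3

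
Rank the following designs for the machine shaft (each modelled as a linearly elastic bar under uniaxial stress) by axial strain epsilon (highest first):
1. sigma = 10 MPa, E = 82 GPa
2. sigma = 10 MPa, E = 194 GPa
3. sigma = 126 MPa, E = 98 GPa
Model: a linearly elastic bar under uniaxial stress, so epsilon = sigma / E (SI units).
  Case 1: epsilon = (1 × 10⁷) / (8.2 × 10¹⁰) = 0.000122
  Case 2: epsilon = (1 × 10⁷) / (1.94 × 10¹¹) = 5.155 × 10⁻⁵
  Case 3: epsilon = (1.26 × 10⁸) / (9.8 × 10¹⁰) = 0.001286
Ordering: 0.001286 (case 3) > 0.000122 (case 1) > 5.155 × 10⁻⁵ (case 2)
Final answer: 3, 1, 2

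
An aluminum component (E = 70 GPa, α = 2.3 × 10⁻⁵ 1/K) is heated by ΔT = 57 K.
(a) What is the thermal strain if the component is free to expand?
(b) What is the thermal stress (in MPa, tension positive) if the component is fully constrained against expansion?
(a) Free thermal strain ε_th = α·ΔT = (2.3 × 10⁻⁵) × 57 = 0.001311
(b) Fully constrained, the expansion is suppressed, so σ = -E·α·ΔT. Convert E = 70 GPa = 7 × 10¹⁰ Pa.
  σ = -(7 × 10¹⁰) × (2.3 × 10⁻⁵) × 57 = -9.177 × 10⁷ Pa = -91.77 MPa (compressive)
Final answer: (a) ε_th = 0.001311, (b) σ = -91.77 MPa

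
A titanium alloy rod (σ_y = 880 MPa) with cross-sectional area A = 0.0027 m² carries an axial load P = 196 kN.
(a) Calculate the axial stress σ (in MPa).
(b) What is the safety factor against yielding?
(a) Axial stress σ = P/A. Convert P = 196 kN = 196000 N.
  σ = 196000 / 0.0027 = 7.259 × 10⁷ Pa = 72.59 MPa
(b) Safety factor SF = σ_y/σ = 880 / 72.59 = 12.12
Final answer: (a) σ = 72.59 MPa, (b) SF = 12.12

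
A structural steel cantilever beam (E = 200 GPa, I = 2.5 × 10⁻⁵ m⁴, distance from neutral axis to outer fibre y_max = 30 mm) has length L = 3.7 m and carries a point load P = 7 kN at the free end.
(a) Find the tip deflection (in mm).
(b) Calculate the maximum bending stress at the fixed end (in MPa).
(a) Tip deflection of a cantilever with an end point load: δ = P·L^3 / (3·E·I). Convert P = 7 kN = 7000 N, E = 200 GPa = 2 × 10¹¹ Pa.
  δ = (7000 × 3.7^3) / (3 × (2 × 10¹¹) × (2.5 × 10⁻⁵)) = 0.02364 m = 23.64 mm
(b) Maximum bending moment at the fixed end: M = P·L = 7000 × 3.7 = 25900 N·m. Convert y_max = 30 mm = 0.03 m.
  σ = M·y_max / I = (25900 × 0.03) / (2.5 × 10⁻⁵) = 3.108 × 10⁷ Pa = 31.08 MPa
Final answer: (a) δ = 23.64 mm, (b) σ = 31.08 MPa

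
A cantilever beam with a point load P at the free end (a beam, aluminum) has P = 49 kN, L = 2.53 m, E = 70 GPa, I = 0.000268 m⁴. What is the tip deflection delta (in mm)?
Model: a cantilever beam with a point load P at the free end, so delta = (P·L^3) / (3·E·I).
Convert to SI units:
  P = 49 kN = 49000 N
  E = 70 GPa = 7 × 10¹⁰ Pa
Substitute:
  delta = (49000 × 2.53^3) / (3 × (7 × 10¹⁰) × 0.000268)
  delta = 0.0141 m
Convert: delta = 0.0141 m = 14.1 mm
Final answer: delta = 14.1 mm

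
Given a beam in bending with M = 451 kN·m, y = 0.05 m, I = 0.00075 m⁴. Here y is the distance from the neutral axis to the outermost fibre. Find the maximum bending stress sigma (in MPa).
Model: a beam in bending, so sigma = (M·y) / I.
Convert to SI units:
  M = 451 kN·m = 451000 N·m
Substitute:
  sigma = (451000 × 0.05) / 0.00075
  sigma = 3.007 × 10⁷ Pa
Convert: sigma = 3.007 × 10⁷ Pa = 30.07 MPa
Final answer: sigma = 30.07 MPa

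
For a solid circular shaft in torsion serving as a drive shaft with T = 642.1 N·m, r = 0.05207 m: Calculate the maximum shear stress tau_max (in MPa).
Model: a solid circular shaft in torsion, so tau_max = (2·T) / (π·r^3).
Substitute:
  tau_max = (2 × 642.1) / (π × 0.05207^3)
  tau_max = 2.895 × 10⁶ Pa
Convert: tau_max = 2.895 × 10⁶ Pa = 2.895 MPa
Final answer: tau_max = 2.895 MPa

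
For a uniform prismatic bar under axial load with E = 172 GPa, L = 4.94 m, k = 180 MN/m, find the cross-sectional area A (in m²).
Model: a uniform prismatic bar under axial load, so k = (A·E) / L.
Solve for A: A = (k·L) / E.
Convert to SI units:
  E = 172 GPa = 1.72 × 10¹¹ Pa
  k = 180 MN/m = 1.8 × 10⁸ N/m
Substitute:
  A = ((1.8 × 10⁸) × 4.94) / (1.72 × 10¹¹)
  A = 0.00517 m²
Final answer: A = 0.00517 m²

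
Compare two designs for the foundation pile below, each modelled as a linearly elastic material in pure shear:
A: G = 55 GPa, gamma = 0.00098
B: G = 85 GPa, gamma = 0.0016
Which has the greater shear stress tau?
Model: a linearly elastic material in pure shear, so tau = G·gamma (SI units).
  A: tau = (5.5 × 10¹⁰) × 0.00098 = 5.39 × 10⁷ Pa = 53.9 MPa
  B: tau = (8.5 × 10¹⁰) × 0.0016 = 1.36 × 10⁸ Pa = 136 MPa
136 MPa > 53.9 MPa, so B is larger.
Final answer: B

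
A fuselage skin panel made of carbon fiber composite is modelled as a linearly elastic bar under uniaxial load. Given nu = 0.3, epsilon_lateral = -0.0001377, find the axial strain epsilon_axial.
Model: a linearly elastic bar under uniaxial load, so epsilon_lateral = -nu·epsilon_axial.
Solve for epsilon_axial: epsilon_axial = -epsilon_lateral / nu.
Substitute:
  epsilon_axial = -(-0.0001377) / 0.3
  epsilon_axial = 0.000459
Final answer: epsilon_axial = 0.000459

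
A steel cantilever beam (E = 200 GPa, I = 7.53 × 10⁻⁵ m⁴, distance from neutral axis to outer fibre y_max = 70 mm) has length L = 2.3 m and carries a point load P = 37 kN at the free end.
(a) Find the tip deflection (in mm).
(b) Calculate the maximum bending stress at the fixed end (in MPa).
(a) Tip deflection of a cantilever with an end point load: δ = P·L^3 / (3·E·I). Convert P = 37 kN = 37000 N, E = 200 GPa = 2 × 10¹¹ Pa.
  δ = (37000 × 2.3^3) / (3 × (2 × 10¹¹) × (7.53 × 10⁻⁵)) = 0.009964 m = 9.964 mm
(b) Maximum bending moment at the fixed end: M = P·L = 37000 × 2.3 = 85100 N·m. Convert y_max = 70 mm = 0.07 m.
  σ = M·y_max / I = (85100 × 0.07) / (7.53 × 10⁻⁵) = 7.911 × 10⁷ Pa = 79.11 MPa
Final answer: (a) δ = 9.964 mm, (b) σ = 79.11 MPa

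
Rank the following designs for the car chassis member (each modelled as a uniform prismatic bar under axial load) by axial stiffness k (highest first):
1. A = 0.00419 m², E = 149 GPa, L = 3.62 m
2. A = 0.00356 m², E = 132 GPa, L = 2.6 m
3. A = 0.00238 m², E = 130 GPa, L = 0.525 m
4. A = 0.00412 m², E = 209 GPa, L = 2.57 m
Model: a uniform prismatic bar under axial load, so k = (A·E) / L (SI units).
  Case 1: k = (0.00419 × (1.49 × 10¹¹)) / 3.62 = 1.725 × 10⁸ N/m = 172.5 MN/m
  Case 2: k = (0.00356 × (1.32 × 10¹¹)) / 2.6 = 1.807 × 10⁸ N/m = 180.7 MN/m
  Case 3: k = (0.00238 × (1.3 × 10¹¹)) / 0.525 = 5.893 × 10⁸ N/m = 589.3 MN/m
  Case 4: k = (0.00412 × (2.09 × 10¹¹)) / 2.57 = 3.351 × 10⁸ N/m = 335.1 MN/m
Ordering: 589.3 MN/m (case 3) > 335.1 MN/m (case 4) > 180.7 MN/m (case 2) > 172.5 MN/m (case 1)
Final answer: 3, 4, 2, 1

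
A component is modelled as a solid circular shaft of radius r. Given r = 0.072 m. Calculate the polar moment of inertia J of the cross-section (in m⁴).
Model: a solid circular shaft of radius r, so J = (π·r^4) / 2.
Substitute:
  J = (π × 0.072^4) / 2
  J = 4.221 × 10⁻⁵ m⁴
Final answer: J = 4.221 × 10⁻⁵ m⁴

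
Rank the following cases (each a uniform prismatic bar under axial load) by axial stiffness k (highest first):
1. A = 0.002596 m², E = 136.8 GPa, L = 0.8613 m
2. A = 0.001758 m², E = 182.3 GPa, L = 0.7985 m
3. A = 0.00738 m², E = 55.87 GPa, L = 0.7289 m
Model: a uniform prismatic bar under axial load, so k = (A·E) / L (SI units).
  Case 1: k = (0.002596 × (1.368 × 10¹¹)) / 0.8613 = 4.123 × 10⁸ N/m = 412.3 MN/m
  Case 2: k = (0.001758 × (1.823 × 10¹¹)) / 0.7985 = 4.014 × 10⁸ N/m = 401.4 MN/m
  Case 3: k = (0.00738 × (5.587 × 10¹⁰)) / 0.7289 = 5.657 × 10⁸ N/m = 565.7 MN/m
Ordering: 565.7 MN/m (case 3) > 412.3 MN/m (case 1) > 401.4 MN/m (case 2)
Final answer: 3, 1, 2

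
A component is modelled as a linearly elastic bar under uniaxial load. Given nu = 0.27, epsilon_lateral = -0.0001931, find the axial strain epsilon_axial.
Model: a linearly elastic bar under uniaxial load, so epsilon_lateral = -nu·epsilon_axial.
Solve for epsilon_axial: epsilon_axial = -epsilon_lateral / nu.
Substitute:
  epsilon_axial = -(-0.0001931) / 0.27
  epsilon_axial = 0.0007152
Final answer: epsilon_axial = 0.0007152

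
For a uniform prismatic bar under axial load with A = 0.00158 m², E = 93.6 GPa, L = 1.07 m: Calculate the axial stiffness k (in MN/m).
Model: a uniform prismatic bar under axial load, so k = (A·E) / L.
Convert to SI units:
  E = 93.6 GPa = 9.36 × 10¹⁰ Pa
Substitute:
  k = (0.00158 × (9.36 × 10¹⁰)) / 1.07
  k = 1.382 × 10⁸ N/m
Convert: k = 1.382 × 10⁸ N/m = 138.2 MN/m
Final answer: k = 138.2 MN/m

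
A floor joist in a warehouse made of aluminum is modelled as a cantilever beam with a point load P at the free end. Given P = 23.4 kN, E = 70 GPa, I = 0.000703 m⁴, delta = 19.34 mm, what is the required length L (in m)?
Model: a cantilever beam with a point load P at the free end, so delta = (P·L^3) / (3·E·I).
Solve for L: L = ((3·delta·E·I) / P)^(1/3).
Convert to SI units:
  P = 23.4 kN = 23400 N
  E = 70 GPa = 7 × 10¹⁰ Pa
  delta = 19.34 mm = 0.01934 m
Substitute:
  L = ((3 × 0.01934 × (7 × 10¹⁰) × 0.000703) / 23400)^(1/3)
  L = 4.96 m
Final answer: L = 4.96 m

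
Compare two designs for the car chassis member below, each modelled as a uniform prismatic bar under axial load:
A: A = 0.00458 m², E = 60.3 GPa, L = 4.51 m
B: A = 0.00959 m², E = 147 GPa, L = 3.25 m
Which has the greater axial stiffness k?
Model: a uniform prismatic bar under axial load, so k = (A·E) / L (SI units).
  A: k = (0.00458 × (6.03 × 10¹⁰)) / 4.51 = 6.124 × 10⁷ N/m = 61.24 MN/m
  B: k = (0.00959 × (1.47 × 10¹¹)) / 3.25 = 4.338 × 10⁸ N/m = 433.8 MN/m
433.8 MN/m > 61.24 MN/m, so B is larger.
Final answer: B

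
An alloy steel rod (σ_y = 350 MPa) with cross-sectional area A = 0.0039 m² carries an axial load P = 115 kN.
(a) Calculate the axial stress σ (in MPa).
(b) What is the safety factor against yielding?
(a) Axial stress σ = P/A. Convert P = 115 kN = 115000 N.
  σ = 115000 / 0.0039 = 2.949 × 10⁷ Pa = 29.49 MPa
(b) Safety factor SF = σ_y/σ = 350 / 29.49 = 11.87
Final answer: (a) σ = 29.49 MPa, (b) SF = 11.87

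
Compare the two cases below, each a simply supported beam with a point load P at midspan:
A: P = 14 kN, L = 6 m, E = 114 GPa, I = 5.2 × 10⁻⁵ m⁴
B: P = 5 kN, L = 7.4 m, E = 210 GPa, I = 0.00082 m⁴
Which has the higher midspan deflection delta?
Model: a simply supported beam with a point load P at midspan, so delta = (P·L^3) / (48·E·I) (SI units).
  A: delta = (14000 × 6^3) / (48 × (1.14 × 10¹¹) × (5.2 × 10⁻⁵)) = 0.01063 m = 10.63 mm
  B: delta = (5000 × 7.4^3) / (48 × (2.1 × 10¹¹) × 0.00082) = 0.0002451 m = 0.2451 mm
10.63 mm > 0.2451 mm, so A is larger.
Final answer: A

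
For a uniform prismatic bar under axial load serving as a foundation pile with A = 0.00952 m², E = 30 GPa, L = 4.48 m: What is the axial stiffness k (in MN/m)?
Model: a uniform prismatic bar under axial load, so k = (A·E) / L.
Convert to SI units:
  E = 30 GPa = 3 × 10¹⁰ Pa
Substitute:
  k = (0.00952 × (3 × 10¹⁰)) / 4.48
  k = 6.375 × 10⁷ N/m
Convert: k = 6.375 × 10⁷ N/m = 63.75 MN/m
Final answer: k = 63.75 MN/m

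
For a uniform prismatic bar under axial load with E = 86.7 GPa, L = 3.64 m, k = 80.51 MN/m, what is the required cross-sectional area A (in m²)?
Model: a uniform prismatic bar under axial load, so k = (A·E) / L.
Solve for A: A = (k·L) / E.
Convert to SI units:
  E = 86.7 GPa = 8.67 × 10¹⁰ Pa
  k = 80.51 MN/m = 8.051 × 10⁷ N/m
Substitute:
  A = ((8.051 × 10⁷) × 3.64) / (8.67 × 10¹⁰)
  A = 0.00338 m²
Final answer: A = 0.00338 m²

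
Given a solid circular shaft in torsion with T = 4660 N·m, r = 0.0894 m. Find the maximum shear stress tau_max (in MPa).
Model: a solid circular shaft in torsion, so tau_max = (2·T) / (π·r^3).
Substitute:
  tau_max = (2 × 4660) / (π × 0.0894^3)
  tau_max = 4.152 × 10⁶ Pa
Convert: tau_max = 4.152 × 10⁶ Pa = 4.152 MPa
Final answer: tau_max = 4.152 MPa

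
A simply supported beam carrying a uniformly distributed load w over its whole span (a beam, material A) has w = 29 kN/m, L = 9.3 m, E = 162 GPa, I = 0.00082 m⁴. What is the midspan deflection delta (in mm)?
Model: a simply supported beam carrying a uniformly distributed load w over its whole span, so delta = (5·w·L^4) / (384·E·I).
Convert to SI units:
  w = 29 kN/m = 29000 N/m
  E = 162 GPa = 1.62 × 10¹¹ Pa
Substitute:
  delta = (5 × 29000 × 9.3^4) / (384 × (1.62 × 10¹¹) × 0.00082)
  delta = 0.02126 m
Convert: delta = 0.02126 m = 21.26 mm
Final answer: delta = 21.26 mm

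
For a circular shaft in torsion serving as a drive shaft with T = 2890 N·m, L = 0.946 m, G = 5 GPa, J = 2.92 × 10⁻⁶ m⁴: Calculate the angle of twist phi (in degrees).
Model: a circular shaft in torsion, so phi = (T·L) / (G·J).
Convert to SI units:
  G = 5 GPa = 5 × 10⁹ Pa
Substitute:
  phi = (2890 × 0.946) / ((5 × 10⁹) × (2.92 × 10⁻⁶))
  phi = 0.1873 rad
Convert to degrees: phi = 0.1873 × 180/π = 10.73°
Final answer: phi = 10.73°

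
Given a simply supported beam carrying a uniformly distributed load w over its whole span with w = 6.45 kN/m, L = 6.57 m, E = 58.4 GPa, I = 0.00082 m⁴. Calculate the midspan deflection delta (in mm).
Model: a simply supported beam carrying a uniformly distributed load w over its whole span, so delta = (5·w·L^4) / (384·E·I).
Convert to SI units:
  w = 6.45 kN/m = 6450 N/m
  E = 58.4 GPa = 5.84 × 10¹⁰ Pa
Substitute:
  delta = (5 × 6450 × 6.57^4) / (384 × (5.84 × 10¹⁰) × 0.00082)
  delta = 0.003268 m
Convert: delta = 0.003268 m = 3.268 mm
Final answer: delta = 3.268 mm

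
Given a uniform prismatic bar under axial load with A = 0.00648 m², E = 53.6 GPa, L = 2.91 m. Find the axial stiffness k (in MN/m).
Model: a uniform prismatic bar under axial load, so k = (A·E) / L.
Convert to SI units:
  E = 53.6 GPa = 5.36 × 10¹⁰ Pa
Substitute:
  k = (0.00648 × (5.36 × 10¹⁰)) / 2.91
  k = 1.194 × 10⁸ N/m
Convert: k = 1.194 × 10⁸ N/m = 119.4 MN/m
Final answer: k = 119.4 MN/m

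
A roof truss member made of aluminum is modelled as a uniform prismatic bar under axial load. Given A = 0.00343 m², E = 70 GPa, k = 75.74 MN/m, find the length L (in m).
Model: a uniform prismatic bar under axial load, so k = (A·E) / L.
Solve for L: L = (A·E) / k.
Convert to SI units:
  E = 70 GPa = 7 × 10¹⁰ Pa
  k = 75.74 MN/m = 7.574 × 10⁷ N/m
Substitute:
  L = (0.00343 × (7 × 10¹⁰)) / (7.574 × 10⁷)
  L = 3.17 m
Final answer: L = 3.17 m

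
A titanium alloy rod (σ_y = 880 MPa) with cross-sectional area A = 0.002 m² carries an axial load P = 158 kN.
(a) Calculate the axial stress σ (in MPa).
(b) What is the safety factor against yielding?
(a) Axial stress σ = P/A. Convert P = 158 kN = 158000 N.
  σ = 158000 / 0.002 = 7.9 × 10⁷ Pa = 79 MPa
(b) Safety factor SF = σ_y/σ = 880 / 79 = 11.14
Final answer: (a) σ = 79 MPa, (b) SF = 11.14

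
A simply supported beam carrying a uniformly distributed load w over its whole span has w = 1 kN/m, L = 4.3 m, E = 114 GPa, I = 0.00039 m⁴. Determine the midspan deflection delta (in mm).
Model: a simply supported beam carrying a uniformly distributed load w over its whole span, so delta = (5·w·L^4) / (384·E·I).
Convert to SI units:
  w = 1 kN/m = 1000 N/m
  E = 114 GPa = 1.14 × 10¹¹ Pa
Substitute:
  delta = (5 × 1000 × 4.3^4) / (384 × (1.14 × 10¹¹) × 0.00039)
  delta = 0.0001001 m
Convert: delta = 0.0001001 m = 0.1001 mm
Final answer: delta = 0.1001 mm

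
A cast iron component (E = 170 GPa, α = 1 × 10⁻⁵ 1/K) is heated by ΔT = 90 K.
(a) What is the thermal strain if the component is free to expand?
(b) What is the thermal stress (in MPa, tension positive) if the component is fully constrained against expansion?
(a) Free thermal strain ε_th = α·ΔT = (1 × 10⁻⁵) × 90 = 0.0009
(b) Fully constrained, the expansion is suppressed, so σ = -E·α·ΔT. Convert E = 170 GPa = 1.7 × 10¹¹ Pa.
  σ = -(1.7 × 10¹¹) × (1 × 10⁻⁵) × 90 = -1.53 × 10⁸ Pa = -153 MPa (compressive)
Final answer: (a) ε_th = 0.0009, (b) σ = -153 MPa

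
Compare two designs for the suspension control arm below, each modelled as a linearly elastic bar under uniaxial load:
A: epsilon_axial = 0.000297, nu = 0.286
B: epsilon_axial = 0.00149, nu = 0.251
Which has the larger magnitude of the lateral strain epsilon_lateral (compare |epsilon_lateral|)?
Model: a linearly elastic bar under uniaxial load, so epsilon_lateral = -nu·epsilon_axial (SI units).
  A: epsilon_lateral = -(0.286 × 0.000297) = -8.494 × 10⁻⁵
  B: epsilon_lateral = -(0.251 × 0.00149) = -0.000374
|epsilon_lateral|: A = 8.494 × 10⁻⁵, B = 0.000374, so B is larger in magnitude.
Final answer: B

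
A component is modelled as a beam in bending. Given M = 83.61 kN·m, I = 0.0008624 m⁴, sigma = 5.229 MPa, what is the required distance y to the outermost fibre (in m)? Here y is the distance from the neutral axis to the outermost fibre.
Model: a beam in bending, so sigma = (M·y) / I.
Solve for y: y = (sigma·I) / M.
Convert to SI units:
  M = 83.61 kN·m = 83610 N·m
  sigma = 5.229 MPa = 5.229 × 10⁶ Pa
Substitute:
  y = ((5.229 × 10⁶) × 0.0008624) / 83610
  y = 0.05393 m
Final answer: y = 0.05393 m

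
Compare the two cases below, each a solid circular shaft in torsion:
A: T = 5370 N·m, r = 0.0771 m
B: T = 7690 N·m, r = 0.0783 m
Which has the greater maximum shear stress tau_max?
Model: a solid circular shaft in torsion, so tau_max = (2·T) / (π·r^3) (SI units).
  A: tau_max = (2 × 5370) / (π × 0.0771^3) = 7.459 × 10⁶ Pa = 7.459 MPa
  B: tau_max = (2 × 7690) / (π × 0.0783^3) = 1.02 × 10⁷ Pa = 10.2 MPa
10.2 MPa > 7.459 MPa, so B is larger.
Final answer: B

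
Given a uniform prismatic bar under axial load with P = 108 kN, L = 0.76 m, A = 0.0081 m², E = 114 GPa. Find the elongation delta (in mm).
Model: a uniform prismatic bar under axial load, so delta = (P·L) / (A·E).
Convert to SI units:
  P = 108 kN = 108000 N
  E = 114 GPa = 1.14 × 10¹¹ Pa
Substitute:
  delta = (108000 × 0.76) / (0.0081 × (1.14 × 10¹¹))
  delta = 8.889 × 10⁻⁵ m
Convert: delta = 8.889 × 10⁻⁵ m = 0.08889 mm
Final answer: delta = 0.08889 mm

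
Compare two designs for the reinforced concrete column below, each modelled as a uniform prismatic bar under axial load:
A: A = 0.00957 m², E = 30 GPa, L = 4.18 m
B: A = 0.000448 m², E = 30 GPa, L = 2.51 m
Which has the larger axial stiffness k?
Model: a uniform prismatic bar under axial load, so k = (A·E) / L (SI units).
  A: k = (0.00957 × (3 × 10¹⁰)) / 4.18 = 6.868 × 10⁷ N/m = 68.68 MN/m
  B: k = (0.000448 × (3 × 10¹⁰)) / 2.51 = 5.355 × 10⁶ N/m = 5.355 MN/m
68.68 MN/m > 5.355 MN/m, so A is larger.
Final answer: A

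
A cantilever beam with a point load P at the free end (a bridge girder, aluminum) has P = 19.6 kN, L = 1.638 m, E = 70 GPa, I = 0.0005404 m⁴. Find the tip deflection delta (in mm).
Model: a cantilever beam with a point load P at the free end, so delta = (P·L^3) / (3·E·I).
Convert to SI units:
  P = 19.6 kN = 19600 N
  E = 70 GPa = 7 × 10¹⁰ Pa
Substitute:
  delta = (19600 × 1.638^3) / (3 × (7 × 10¹⁰) × 0.0005404)
  delta = 0.000759 m
Convert: delta = 0.000759 m = 0.759 mm
Final answer: delta = 0.759 mm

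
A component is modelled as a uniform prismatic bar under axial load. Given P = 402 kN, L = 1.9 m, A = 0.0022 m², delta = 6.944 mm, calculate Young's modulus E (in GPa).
Model: a uniform prismatic bar under axial load, so delta = (P·L) / (A·E).
Solve for E: E = (P·L) / (delta·A).
Convert to SI units:
  P = 402 kN = 402000 N
  delta = 6.944 mm = 0.006944 m
Substitute:
  E = (402000 × 1.9) / (0.006944 × 0.0022)
  E = 5 × 10¹⁰ Pa
Convert: E = 5 × 10¹⁰ Pa = 50 GPa
Final answer: E = 50 GPa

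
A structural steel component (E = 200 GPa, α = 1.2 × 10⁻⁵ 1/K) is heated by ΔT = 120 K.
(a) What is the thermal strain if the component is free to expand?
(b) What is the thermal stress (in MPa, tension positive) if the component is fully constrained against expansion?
(a) Free thermal strain ε_th = α·ΔT = (1.2 × 10⁻⁵) × 120 = 0.00144
(b) Fully constrained, the expansion is suppressed, so σ = -E·α·ΔT. Convert E = 200 GPa = 2 × 10¹¹ Pa.
  σ = -(2 × 10¹¹) × (1.2 × 10⁻⁵) × 120 = -2.88 × 10⁸ Pa = -288 MPa (compressive)
Final answer: (a) ε_th = 0.00144, (b) σ = -288 MPa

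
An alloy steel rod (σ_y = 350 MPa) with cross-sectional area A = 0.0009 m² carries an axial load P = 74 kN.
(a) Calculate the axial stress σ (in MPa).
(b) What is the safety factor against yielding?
(a) Axial stress σ = P/A. Convert P = 74 kN = 74000 N.
  σ = 74000 / 0.0009 = 8.222 × 10⁷ Pa = 82.22 MPa
(b) Safety factor SF = σ_y/σ = 350 / 82.22 = 4.257
Final answer: (a) σ = 82.22 MPa, (b) SF = 4.257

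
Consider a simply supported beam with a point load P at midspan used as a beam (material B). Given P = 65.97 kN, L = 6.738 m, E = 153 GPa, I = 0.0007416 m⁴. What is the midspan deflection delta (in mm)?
Model: a simply supported beam with a point load P at midspan, so delta = (P·L^3) / (48·E·I).
Convert to SI units:
  P = 65.97 kN = 65970 N
  E = 153 GPa = 1.53 × 10¹¹ Pa
Substitute:
  delta = (65970 × 6.738^3) / (48 × (1.53 × 10¹¹) × 0.0007416)
  delta = 0.003705 m
Convert: delta = 0.003705 m = 3.705 mm
Final answer: delta = 3.705 mm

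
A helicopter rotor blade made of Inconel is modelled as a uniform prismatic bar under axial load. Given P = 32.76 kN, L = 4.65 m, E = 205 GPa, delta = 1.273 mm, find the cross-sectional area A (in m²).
Model: a uniform prismatic bar under axial load, so delta = (P·L) / (A·E).
Solve for A: A = (P·L) / (delta·E).
Convert to SI units:
  P = 32.76 kN = 32760 N
  E = 205 GPa = 2.05 × 10¹¹ Pa
  delta = 1.273 mm = 0.001273 m
Substitute:
  A = (32760 × 4.65) / (0.001273 × (2.05 × 10¹¹))
  A = 0.0005837 m²
Final answer: A = 0.0005837 m²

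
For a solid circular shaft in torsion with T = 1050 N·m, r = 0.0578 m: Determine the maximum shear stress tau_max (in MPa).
Model: a solid circular shaft in torsion, so tau_max = (2·T) / (π·r^3).
Substitute:
  tau_max = (2 × 1050) / (π × 0.0578^3)
  tau_max = 3.462 × 10⁶ Pa
Convert: tau_max = 3.462 × 10⁶ Pa = 3.462 MPa
Final answer: tau_max = 3.462 MPa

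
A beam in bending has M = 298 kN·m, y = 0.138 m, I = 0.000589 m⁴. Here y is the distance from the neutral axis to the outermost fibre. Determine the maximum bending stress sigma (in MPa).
Model: a beam in bending, so sigma = (M·y) / I.
Convert to SI units:
  M = 298 kN·m = 298000 N·m
Substitute:
  sigma = (298000 × 0.138) / 0.000589
  sigma = 6.982 × 10⁷ Pa
Convert: sigma = 6.982 × 10⁷ Pa = 69.82 MPa
Final answer: sigma = 69.82 MPa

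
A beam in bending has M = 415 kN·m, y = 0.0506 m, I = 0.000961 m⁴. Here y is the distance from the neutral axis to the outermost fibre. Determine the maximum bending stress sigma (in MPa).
Model: a beam in bending, so sigma = (M·y) / I.
Convert to SI units:
  M = 415 kN·m = 415000 N·m
Substitute:
  sigma = (415000 × 0.0506) / 0.000961
  sigma = 2.185 × 10⁷ Pa
Convert: sigma = 2.185 × 10⁷ Pa = 21.85 MPa
Final answer: sigma = 21.85 MPa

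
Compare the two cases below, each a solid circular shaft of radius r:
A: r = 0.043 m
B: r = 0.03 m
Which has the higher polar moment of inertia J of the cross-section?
Model: a solid circular shaft of radius r, so J = (π·r^4) / 2 (SI units).
  A: J = (π × 0.043^4) / 2 = 5.37 × 10⁻⁶ m⁴
  B: J = (π × 0.03^4) / 2 = 1.272 × 10⁻⁶ m⁴
5.37 × 10⁻⁶ m⁴ > 1.272 × 10⁻⁶ m⁴, so A is larger.
Final answer: A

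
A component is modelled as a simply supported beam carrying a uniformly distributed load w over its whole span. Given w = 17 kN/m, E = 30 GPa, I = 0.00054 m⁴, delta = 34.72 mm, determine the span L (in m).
Model: a simply supported beam carrying a uniformly distributed load w over its whole span, so delta = (5·w·L^4) / (384·E·I).
Solve for L: L = ((384·delta·E·I) / (5·w))^(1/4).
Convert to SI units:
  w = 17 kN/m = 17000 N/m
  E = 30 GPa = 3 × 10¹⁰ Pa
  delta = 34.72 mm = 0.03472 m
Substitute:
  L = ((384 × 0.03472 × (3 × 10¹⁰) × 0.00054) / (5 × 17000))^(1/4)
  L = 7.1 m
Final answer: L = 7.1 m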